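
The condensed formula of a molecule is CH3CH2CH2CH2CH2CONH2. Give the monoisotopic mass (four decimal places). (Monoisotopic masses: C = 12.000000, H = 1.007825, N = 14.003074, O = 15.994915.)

115.0997

Element totals:
  C: 6
  H: 13
  N: 1
  O: 1
Molecular formula: C6H13NO.
  M = 6(12.0) + 13(1.007825) + 14.003074 + 15.994915
    = 72.000000 + 13.101725 + 14.003074 + 15.994915 = 115.099714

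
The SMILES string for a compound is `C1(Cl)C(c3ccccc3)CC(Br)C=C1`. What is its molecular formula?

Atom tally by fragment:
  cyclohexene ring core → C:6 H:10
  (− 3 ring H displaced by substituents)
  + Cl → Cl:1
  + C6H5 → C:6 H:5
  + Br → Br:1
Element totals:
  C: 12
  H: 12
  Br: 1
  Cl: 1

C12H12BrCl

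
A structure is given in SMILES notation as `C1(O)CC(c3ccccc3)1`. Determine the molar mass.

134.18 g/mol

Atom tally by fragment:
  cyclopropane ring core → C:3 H:6
  (− 2 ring H displaced by substituents)
  + OH → O:1 H:1
  + C6H5 → C:6 H:5
Element totals:
  C: 9
  H: 10
  O: 1
Molecular formula: C9H10O.
  M = 9(12.011) + 10(1.008) + 15.999
    = 108.099 + 10.080 + 15.999 = 134.178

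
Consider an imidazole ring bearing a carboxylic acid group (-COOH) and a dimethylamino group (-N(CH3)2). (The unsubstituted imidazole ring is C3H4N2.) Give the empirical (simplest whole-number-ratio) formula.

Atom tally by fragment:
  imidazole ring core → C:3 H:4 N:2
  (− 2 ring H displaced by substituents)
  + COOH → C:1 H:1 O:2
  + N(CH3)2 → N:1 C:2 H:6
Element totals:
  C: 6
  H: 9
  N: 3
  O: 2
Molecular formula: C6H9N3O2.
gcd of subscripts (6, 9, 3, 2) = 1, so the empirical formula equals the molecular formula.

C6H9N3O2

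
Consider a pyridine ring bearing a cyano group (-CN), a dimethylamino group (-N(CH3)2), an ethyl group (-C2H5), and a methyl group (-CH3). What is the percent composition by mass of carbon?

Atom tally by fragment:
  pyridine ring core → C:5 H:5 N:1
  (− 4 ring H displaced by substituents)
  + CN → C:1 N:1
  + N(CH3)2 → N:1 C:2 H:6
  + C2H5 → C:2 H:5
  + CH3 → C:1 H:3
Element totals:
  C: 11
  H: 15
  N: 3
Molecular formula: C11H15N3.
Molar mass = 189.262 g/mol.
Mass from C: 11 × 12.011 = 132.121 g/mol.
%C = 132.121 / 189.262 × 100 = 69.81%.

69.81%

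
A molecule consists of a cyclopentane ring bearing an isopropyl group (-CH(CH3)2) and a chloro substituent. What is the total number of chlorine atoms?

Atom tally by fragment:
  cyclopentane ring core → C:5 H:10
  (− 2 ring H displaced by substituents)
  + CH(CH3)2 → C:3 H:7
  + Cl → Cl:1
Element totals:
  C: 8
  H: 15
  Cl: 1

1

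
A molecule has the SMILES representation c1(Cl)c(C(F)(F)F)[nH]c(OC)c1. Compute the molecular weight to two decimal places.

199.56 g/mol

Atom tally by fragment:
  pyrrole ring core → C:4 H:5 N:1
  (− 3 ring H displaced by substituents)
  + Cl → Cl:1
  + CF3 → C:1 F:3
  + OCH3 → C:1 H:3 O:1
Element totals:
  C: 6
  H: 5
  Cl: 1
  F: 3
  N: 1
  O: 1
Molecular formula: C6H5ClF3NO.
  M = 6(12.011) + 5(1.008) + 35.45 + 3(18.998) + 14.007 + 15.999
    = 72.066 + 5.040 + 35.450 + 56.994 + 14.007 + 15.999 = 199.556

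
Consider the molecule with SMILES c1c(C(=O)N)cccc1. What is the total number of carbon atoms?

Atom tally by fragment:
  benzene ring core → C:6 H:6
  (− 1 ring H displaced by substituents)
  + CONH2 → C:1 H:2 O:1 N:1
Element totals:
  C: 7
  H: 7
  N: 1
  O: 1

7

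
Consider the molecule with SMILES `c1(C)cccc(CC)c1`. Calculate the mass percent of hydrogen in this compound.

Atom tally by fragment:
  benzene ring core → C:6 H:6
  (− 2 ring H displaced by substituents)
  + CH3 → C:1 H:3
  + C2H5 → C:2 H:5
Element totals:
  C: 9
  H: 12
Molecular formula: C9H12.
Molar mass = 120.195 g/mol.
Mass from H: 12 × 1.008 = 12.096 g/mol.
%H = 12.096 / 120.195 × 100 = 10.06%.

10.06%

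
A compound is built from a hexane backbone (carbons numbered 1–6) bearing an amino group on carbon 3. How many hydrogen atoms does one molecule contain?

15

Atom tally by fragment:
  CH3 → C:1 H:3
  CH2 → C:1 H:2
  CH(NH2) → C:1 H:3 N:1
  CH2 → C:1 H:2
  CH2 → C:1 H:2
  CH3 → C:1 H:3
Element totals:
  C: 6
  H: 15
  N: 1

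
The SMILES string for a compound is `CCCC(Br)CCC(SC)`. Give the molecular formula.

C8H17BrS

Atom tally by fragment:
  CH3 → C:1 H:3
  CH2 → C:1 H:2
  CH2 → C:1 H:2
  CH(Br) → C:1 H:1 Br:1
  CH2 → C:1 H:2
  CH2 → C:1 H:2
  CH2SCH3 → C:2 H:5 S:1
Element totals:
  C: 8
  H: 17
  Br: 1
  S: 1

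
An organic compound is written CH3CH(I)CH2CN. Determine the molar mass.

Element totals:
  C: 4
  H: 6
  I: 1
  N: 1
Molecular formula: C4H6IN.
  M = 4(12.011) + 6(1.008) + 126.904 + 14.007
    = 48.044 + 6.048 + 126.904 + 14.007 = 195.003

195.00 g/mol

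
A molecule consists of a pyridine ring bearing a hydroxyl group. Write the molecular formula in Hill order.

C5H5NO

Atom tally by fragment:
  pyridine ring core → C:5 H:5 N:1
  (− 1 ring H displaced by substituents)
  + OH → O:1 H:1
Element totals:
  C: 5
  H: 5
  N: 1
  O: 1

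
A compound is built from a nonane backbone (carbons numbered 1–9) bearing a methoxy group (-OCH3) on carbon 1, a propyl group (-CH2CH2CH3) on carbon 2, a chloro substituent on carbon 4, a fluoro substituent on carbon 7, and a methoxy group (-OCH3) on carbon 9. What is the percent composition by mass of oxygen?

Atom tally by fragment:
  CH3OCH2 → C:2 H:5 O:1
  CH(CH2CH2CH3) → C:4 H:8
  CH2 → C:1 H:2
  CH(Cl) → C:1 H:1 Cl:1
  CH2 → C:1 H:2
  CH2 → C:1 H:2
  CH(F) → C:1 H:1 F:1
  CH2 → C:1 H:2
  CH2OCH3 → C:2 H:5 O:1
Element totals:
  C: 14
  H: 28
  Cl: 1
  F: 1
  O: 2
Molecular formula: C14H28ClFO2.
Molar mass = 282.824 g/mol.
Mass from O: 2 × 15.999 = 31.998 g/mol.
%O = 31.998 / 282.824 × 100 = 11.31%.

11.31%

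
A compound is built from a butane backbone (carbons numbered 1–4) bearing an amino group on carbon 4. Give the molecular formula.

C4H11N

Atom tally by fragment:
  CH3 → C:1 H:3
  CH2 → C:1 H:2
  CH2 → C:1 H:2
  CH2NH2 → C:1 H:4 N:1
Element totals:
  C: 4
  H: 11
  N: 1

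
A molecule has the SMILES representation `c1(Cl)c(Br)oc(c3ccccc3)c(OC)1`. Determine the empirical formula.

Atom tally by fragment:
  furan ring core → C:4 H:4 O:1
  (− 4 ring H displaced by substituents)
  + Cl → Cl:1
  + Br → Br:1
  + C6H5 → C:6 H:5
  + OCH3 → C:1 H:3 O:1
Element totals:
  C: 11
  H: 8
  Br: 1
  Cl: 1
  O: 2
Molecular formula: C11H8BrClO2.
gcd of subscripts (1, 11, 1, 8, 2) = 1, so the empirical formula equals the molecular formula.

C11H8BrClO2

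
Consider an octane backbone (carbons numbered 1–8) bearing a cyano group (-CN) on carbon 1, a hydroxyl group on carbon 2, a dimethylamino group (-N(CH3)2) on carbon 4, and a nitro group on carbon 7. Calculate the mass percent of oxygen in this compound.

19.73%

Atom tally by fragment:
  NCCH2 → C:2 H:2 N:1
  CH(OH) → C:1 H:2 O:1
  CH2 → C:1 H:2
  CH(N(CH3)2) → C:3 H:7 N:1
  CH2 → C:1 H:2
  CH2 → C:1 H:2
  CH(NO2) → C:1 H:1 N:1 O:2
  CH3 → C:1 H:3
Element totals:
  C: 11
  H: 21
  N: 3
  O: 3
Molecular formula: C11H21N3O3.
Molar mass = 243.307 g/mol.
Mass from O: 3 × 15.999 = 47.997 g/mol.
%O = 47.997 / 243.307 × 100 = 19.73%.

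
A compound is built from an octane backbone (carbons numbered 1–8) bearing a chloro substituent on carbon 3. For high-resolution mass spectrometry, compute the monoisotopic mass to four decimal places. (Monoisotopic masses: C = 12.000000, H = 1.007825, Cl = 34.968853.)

Atom tally by fragment:
  CH3 → C:1 H:3
  CH2 → C:1 H:2
  CH(Cl) → C:1 H:1 Cl:1
  CH2 → C:1 H:2
  CH2 → C:1 H:2
  CH2 → C:1 H:2
  CH2 → C:1 H:2
  CH3 → C:1 H:3
Element totals:
  C: 8
  H: 17
  Cl: 1
Molecular formula: C8H17Cl.
  M = 8(12.0) + 17(1.007825) + 34.968853
    = 96.000000 + 17.133025 + 34.968853 = 148.101878

148.1019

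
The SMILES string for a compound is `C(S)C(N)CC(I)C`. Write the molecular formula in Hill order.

C5H12INS

Atom tally by fragment:
  HSCH2 → C:1 H:3 S:1
  CH(NH2) → C:1 H:3 N:1
  CH2 → C:1 H:2
  CH(I) → C:1 H:1 I:1
  CH3 → C:1 H:3
Element totals:
  C: 5
  H: 12
  I: 1
  N: 1
  S: 1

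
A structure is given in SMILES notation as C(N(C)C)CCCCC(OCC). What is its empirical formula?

Atom tally by fragment:
  (CH3)2NCH2 → C:3 H:8 N:1
  CH2 → C:1 H:2
  CH2 → C:1 H:2
  CH2 → C:1 H:2
  CH2 → C:1 H:2
  CH2OC2H5 → C:3 H:7 O:1
Element totals:
  C: 10
  H: 23
  N: 1
  O: 1
Molecular formula: C10H23NO.
gcd of subscripts (10, 23, 1, 1) = 1, so the empirical formula equals the molecular formula.

C10H23NO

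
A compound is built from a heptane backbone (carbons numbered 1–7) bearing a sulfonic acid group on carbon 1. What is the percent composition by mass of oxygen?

26.63%

Atom tally by fragment:
  HO3SCH2 → C:1 H:3 S:1 O:3
  CH2 → C:1 H:2
  CH2 → C:1 H:2
  CH2 → C:1 H:2
  CH2 → C:1 H:2
  CH2 → C:1 H:2
  CH3 → C:1 H:3
Element totals:
  C: 7
  H: 16
  O: 3
  S: 1
Molecular formula: C7H16O3S.
Molar mass = 180.262 g/mol.
Mass from O: 3 × 15.999 = 47.997 g/mol.
%O = 47.997 / 180.262 × 100 = 26.63%.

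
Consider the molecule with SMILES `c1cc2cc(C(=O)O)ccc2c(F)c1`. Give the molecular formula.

Atom tally by fragment:
  naphthalene ring system core → C:10 H:8
  (− 2 ring H displaced by substituents)
  + COOH → C:1 H:1 O:2
  + F → F:1
Element totals:
  C: 11
  H: 7
  F: 1
  O: 2

C11H7FO2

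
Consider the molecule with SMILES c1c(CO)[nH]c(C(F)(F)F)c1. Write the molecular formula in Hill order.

Atom tally by fragment:
  pyrrole ring core → C:4 H:5 N:1
  (− 2 ring H displaced by substituents)
  + CH2OH → C:1 H:3 O:1
  + CF3 → C:1 F:3
Element totals:
  C: 6
  H: 6
  F: 3
  N: 1
  O: 1

C6H6F3NO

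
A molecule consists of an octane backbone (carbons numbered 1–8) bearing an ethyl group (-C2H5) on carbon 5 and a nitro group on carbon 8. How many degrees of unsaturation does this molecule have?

Atom tally by fragment:
  CH3 → C:1 H:3
  CH2 → C:1 H:2
  CH2 → C:1 H:2
  CH2 → C:1 H:2
  CH(C2H5) → C:3 H:6
  CH2 → C:1 H:2
  CH2 → C:1 H:2
  CH2NO2 → C:1 H:2 N:1 O:2
Element totals:
  C: 10
  H: 21
  N: 1
  O: 2
Molecular formula: C10H21NO2.
DoU = (2C + 2 + N − H − X) / 2 = (2·10 + 2 + 1 − 21 − 0) / 2 = 1.

1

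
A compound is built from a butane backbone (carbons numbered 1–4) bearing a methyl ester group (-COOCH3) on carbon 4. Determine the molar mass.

Atom tally by fragment:
  CH3 → C:1 H:3
  CH2 → C:1 H:2
  CH2 → C:1 H:2
  CH2COOCH3 → C:3 H:5 O:2
Element totals:
  C: 6
  H: 12
  O: 2
Molecular formula: C6H12O2.
  M = 6(12.011) + 12(1.008) + 2(15.999)
    = 72.066 + 12.096 + 31.998 = 116.160

116.16 g/mol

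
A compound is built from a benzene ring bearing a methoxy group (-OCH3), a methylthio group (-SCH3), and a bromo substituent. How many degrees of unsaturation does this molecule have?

Atom tally by fragment:
  benzene ring core → C:6 H:6
  (− 3 ring H displaced by substituents)
  + OCH3 → C:1 H:3 O:1
  + SCH3 → C:1 H:3 S:1
  + Br → Br:1
Element totals:
  C: 8
  H: 9
  Br: 1
  O: 1
  S: 1
Molecular formula: C8H9BrOS.
DoU = (2C + 2 + N − H − X) / 2 = (2·8 + 2 + 0 − 9 − 1) / 2 = 4.

4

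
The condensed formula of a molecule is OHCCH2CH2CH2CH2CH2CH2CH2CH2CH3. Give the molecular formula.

Atom tally by fragment:
  OHCCH2 → C:2 H:3 O:1
  CH2 → C:1 H:2
  CH2 → C:1 H:2
  CH2 → C:1 H:2
  CH2 → C:1 H:2
  CH2 → C:1 H:2
  CH2 → C:1 H:2
  CH2 → C:1 H:2
  CH3 → C:1 H:3
Element totals:
  C: 10
  H: 20
  O: 1

C10H20O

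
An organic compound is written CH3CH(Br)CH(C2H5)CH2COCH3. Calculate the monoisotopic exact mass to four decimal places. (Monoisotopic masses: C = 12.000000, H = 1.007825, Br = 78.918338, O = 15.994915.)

206.0306

Element totals:
  C: 8
  H: 15
  Br: 1
  O: 1
Molecular formula: C8H15BrO.
  M = 8(12.0) + 15(1.007825) + 78.918338 + 15.994915
    = 96.000000 + 15.117375 + 78.918338 + 15.994915 = 206.030628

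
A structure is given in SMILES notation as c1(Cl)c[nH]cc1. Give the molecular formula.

Atom tally by fragment:
  pyrrole ring core → C:4 H:5 N:1
  (− 1 ring H displaced by substituents)
  + Cl → Cl:1
Element totals:
  C: 4
  H: 4
  Cl: 1
  N: 1

C4H4ClN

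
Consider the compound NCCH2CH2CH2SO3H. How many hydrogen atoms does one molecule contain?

7

Element totals:
  C: 4
  H: 7
  N: 1
  O: 3
  S: 1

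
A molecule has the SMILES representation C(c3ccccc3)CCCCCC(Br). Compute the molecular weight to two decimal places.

255.20 g/mol

Atom tally by fragment:
  C6H5CH2 → C:7 H:7
  CH2 → C:1 H:2
  CH2 → C:1 H:2
  CH2 → C:1 H:2
  CH2 → C:1 H:2
  CH2 → C:1 H:2
  CH2Br → C:1 H:2 Br:1
Element totals:
  C: 13
  H: 19
  Br: 1
Molecular formula: C13H19Br.
  M = 13(12.011) + 19(1.008) + 79.904
    = 156.143 + 19.152 + 79.904 = 255.199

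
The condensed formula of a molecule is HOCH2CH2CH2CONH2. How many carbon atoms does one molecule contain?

Atom tally by fragment:
  HOCH2 → C:1 H:3 O:1
  CH2 → C:1 H:2
  CH2CONH2 → C:2 H:4 O:1 N:1
Element totals:
  C: 4
  H: 9
  N: 1
  O: 2

4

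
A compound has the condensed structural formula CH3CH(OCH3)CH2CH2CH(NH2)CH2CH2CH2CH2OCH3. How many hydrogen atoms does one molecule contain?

25

Element totals:
  C: 11
  H: 25
  N: 1
  O: 2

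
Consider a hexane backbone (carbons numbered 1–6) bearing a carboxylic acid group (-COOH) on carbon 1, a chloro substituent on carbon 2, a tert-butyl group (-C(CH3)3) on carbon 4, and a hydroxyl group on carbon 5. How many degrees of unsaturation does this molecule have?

Atom tally by fragment:
  HOOCCH2 → C:2 H:3 O:2
  CH(Cl) → C:1 H:1 Cl:1
  CH2 → C:1 H:2
  CH(C(CH3)3) → C:5 H:10
  CH(OH) → C:1 H:2 O:1
  CH3 → C:1 H:3
Element totals:
  C: 11
  H: 21
  Cl: 1
  O: 3
Molecular formula: C11H21ClO3.
DoU = (2C + 2 + N − H − X) / 2 = (2·11 + 2 + 0 − 21 − 1) / 2 = 1.

1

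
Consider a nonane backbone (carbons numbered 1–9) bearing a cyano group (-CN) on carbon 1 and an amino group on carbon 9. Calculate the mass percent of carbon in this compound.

Atom tally by fragment:
  NCCH2 → C:2 H:2 N:1
  CH2 → C:1 H:2
  CH2 → C:1 H:2
  CH2 → C:1 H:2
  CH2 → C:1 H:2
  CH2 → C:1 H:2
  CH2 → C:1 H:2
  CH2 → C:1 H:2
  CH2NH2 → C:1 H:4 N:1
Element totals:
  C: 10
  H: 20
  N: 2
Molecular formula: C10H20N2.
Molar mass = 168.284 g/mol.
Mass from C: 10 × 12.011 = 120.110 g/mol.
%C = 120.110 / 168.284 × 100 = 71.37%.

71.37%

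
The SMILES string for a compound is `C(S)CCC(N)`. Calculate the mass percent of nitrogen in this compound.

Atom tally by fragment:
  HSCH2 → C:1 H:3 S:1
  CH2 → C:1 H:2
  CH2 → C:1 H:2
  CH2NH2 → C:1 H:4 N:1
Element totals:
  C: 4
  H: 11
  N: 1
  S: 1
Molecular formula: C4H11NS.
Molar mass = 105.199 g/mol.
Mass from N: 1 × 14.007 = 14.007 g/mol.
%N = 14.007 / 105.199 × 100 = 13.31%.

13.31%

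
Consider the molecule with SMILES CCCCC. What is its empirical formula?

C5H12

Atom tally by fragment:
  CH3 → C:1 H:3
  CH2 → C:1 H:2
  CH2 → C:1 H:2
  CH2 → C:1 H:2
  CH3 → C:1 H:3
Element totals:
  C: 5
  H: 12
Molecular formula: C5H12.
gcd of subscripts (5, 12) = 1, so the empirical formula equals the molecular formula.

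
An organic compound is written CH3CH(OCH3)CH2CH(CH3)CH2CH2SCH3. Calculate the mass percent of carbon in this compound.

Element totals:
  C: 9
  H: 20
  O: 1
  S: 1
Molecular formula: C9H20OS.
Molar mass = 176.318 g/mol.
Mass from C: 9 × 12.011 = 108.099 g/mol.
%C = 108.099 / 176.318 × 100 = 61.31%.

61.31%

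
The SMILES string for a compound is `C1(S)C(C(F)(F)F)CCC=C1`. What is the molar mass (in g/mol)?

182.20 g/mol

Atom tally by fragment:
  cyclohexene ring core → C:6 H:10
  (− 2 ring H displaced by substituents)
  + SH → S:1 H:1
  + CF3 → C:1 F:3
Element totals:
  C: 7
  H: 9
  F: 3
  S: 1
Molecular formula: C7H9F3S.
  M = 7(12.011) + 9(1.008) + 3(18.998) + 32.06
    = 84.077 + 9.072 + 56.994 + 32.060 = 182.203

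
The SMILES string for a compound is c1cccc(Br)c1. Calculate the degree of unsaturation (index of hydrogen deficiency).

Atom tally by fragment:
  benzene ring core → C:6 H:6
  (− 1 ring H displaced by substituents)
  + Br → Br:1
Element totals:
  C: 6
  H: 5
  Br: 1
Molecular formula: C6H5Br.
DoU = (2C + 2 + N − H − X) / 2 = (2·6 + 2 + 0 − 5 − 1) / 2 = 4.

4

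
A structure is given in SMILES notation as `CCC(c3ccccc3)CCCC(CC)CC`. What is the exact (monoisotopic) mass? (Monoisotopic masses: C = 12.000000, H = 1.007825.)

Atom tally by fragment:
  CH3 → C:1 H:3
  CH2 → C:1 H:2
  CH(C6H5) → C:7 H:6
  CH2 → C:1 H:2
  CH2 → C:1 H:2
  CH2 → C:1 H:2
  CH(C2H5) → C:3 H:6
  CH2 → C:1 H:2
  CH3 → C:1 H:3
Element totals:
  C: 17
  H: 28
Molecular formula: C17H28.
  M = 17(12.0) + 28(1.007825)
    = 204.000000 + 28.219100 = 232.219100

232.2191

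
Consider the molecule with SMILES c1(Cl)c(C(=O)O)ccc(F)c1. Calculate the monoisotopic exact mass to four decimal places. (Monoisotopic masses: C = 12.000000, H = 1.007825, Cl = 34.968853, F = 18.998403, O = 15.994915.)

Atom tally by fragment:
  benzene ring core → C:6 H:6
  (− 3 ring H displaced by substituents)
  + Cl → Cl:1
  + COOH → C:1 H:1 O:2
  + F → F:1
Element totals:
  C: 7
  H: 4
  Cl: 1
  F: 1
  O: 2
Molecular formula: C7H4ClFO2.
  M = 7(12.0) + 4(1.007825) + 34.968853 + 18.998403 + 2(15.994915)
    = 84.000000 + 4.031300 + 34.968853 + 18.998403 + 31.989830 = 173.988386

173.9884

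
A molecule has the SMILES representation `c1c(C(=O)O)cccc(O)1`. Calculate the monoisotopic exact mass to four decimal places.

Atom tally by fragment:
  benzene ring core → C:6 H:6
  (− 2 ring H displaced by substituents)
  + COOH → C:1 H:1 O:2
  + OH → O:1 H:1
Element totals:
  C: 7
  H: 6
  O: 3
Molecular formula: C7H6O3.
  M = 7(12.0) + 6(1.007825) + 3(15.994915)
    = 84.000000 + 6.046950 + 47.984745 = 138.031695

138.0317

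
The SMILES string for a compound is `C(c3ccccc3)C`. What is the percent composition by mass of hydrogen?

Atom tally by fragment:
  C6H5CH2 → C:7 H:7
  CH3 → C:1 H:3
Element totals:
  C: 8
  H: 10
Molecular formula: C8H10.
Molar mass = 106.168 g/mol.
Mass from H: 10 × 1.008 = 10.080 g/mol.
%H = 10.080 / 106.168 × 100 = 9.49%.

9.49%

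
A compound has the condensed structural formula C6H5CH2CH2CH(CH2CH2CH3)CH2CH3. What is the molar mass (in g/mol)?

190.33 g/mol

Atom tally by fragment:
  C6H5CH2 → C:7 H:7
  CH2 → C:1 H:2
  CH(CH2CH2CH3) → C:4 H:8
  CH2 → C:1 H:2
  CH3 → C:1 H:3
Element totals:
  C: 14
  H: 22
Molecular formula: C14H22.
  M = 14(12.011) + 22(1.008)
    = 168.154 + 22.176 = 190.330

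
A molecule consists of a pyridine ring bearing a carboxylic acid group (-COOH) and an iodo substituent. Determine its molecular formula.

Atom tally by fragment:
  pyridine ring core → C:5 H:5 N:1
  (− 2 ring H displaced by substituents)
  + COOH → C:1 H:1 O:2
  + I → I:1
Element totals:
  C: 6
  H: 4
  I: 1
  N: 1
  O: 2

C6H4INO2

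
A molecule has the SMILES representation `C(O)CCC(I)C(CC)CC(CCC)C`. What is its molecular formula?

C13H27IO

Atom tally by fragment:
  HOCH2 → C:1 H:3 O:1
  CH2 → C:1 H:2
  CH2 → C:1 H:2
  CH(I) → C:1 H:1 I:1
  CH(C2H5) → C:3 H:6
  CH2 → C:1 H:2
  CH(CH2CH2CH3) → C:4 H:8
  CH3 → C:1 H:3
Element totals:
  C: 13
  H: 27
  I: 1
  O: 1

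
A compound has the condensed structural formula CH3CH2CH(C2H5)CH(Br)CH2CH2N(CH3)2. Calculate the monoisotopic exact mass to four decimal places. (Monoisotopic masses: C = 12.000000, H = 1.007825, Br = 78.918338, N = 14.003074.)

Element totals:
  C: 10
  H: 22
  Br: 1
  N: 1
Molecular formula: C10H22BrN.
  M = 10(12.0) + 22(1.007825) + 78.918338 + 14.003074
    = 120.000000 + 22.172150 + 78.918338 + 14.003074 = 235.093562

235.0936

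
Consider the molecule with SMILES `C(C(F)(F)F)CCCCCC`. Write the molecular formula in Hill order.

C8H15F3

Atom tally by fragment:
  F3CCH2 → C:2 H:2 F:3
  CH2 → C:1 H:2
  CH2 → C:1 H:2
  CH2 → C:1 H:2
  CH2 → C:1 H:2
  CH2 → C:1 H:2
  CH3 → C:1 H:3
Element totals:
  C: 8
  H: 15
  F: 3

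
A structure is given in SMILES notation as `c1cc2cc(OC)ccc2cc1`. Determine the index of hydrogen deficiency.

Atom tally by fragment:
  naphthalene ring system core → C:10 H:8
  (− 1 ring H displaced by substituents)
  + OCH3 → C:1 H:3 O:1
Element totals:
  C: 11
  H: 10
  O: 1
Molecular formula: C11H10O.
DoU = (2C + 2 + N − H − X) / 2 = (2·11 + 2 + 0 − 10 − 0) / 2 = 7.

7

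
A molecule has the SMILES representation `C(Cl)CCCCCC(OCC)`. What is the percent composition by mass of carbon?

Atom tally by fragment:
  ClCH2 → C:1 H:2 Cl:1
  CH2 → C:1 H:2
  CH2 → C:1 H:2
  CH2 → C:1 H:2
  CH2 → C:1 H:2
  CH2 → C:1 H:2
  CH2OC2H5 → C:3 H:7 O:1
Element totals:
  C: 9
  H: 19
  Cl: 1
  O: 1
Molecular formula: C9H19ClO.
Molar mass = 178.700 g/mol.
Mass from C: 9 × 12.011 = 108.099 g/mol.
%C = 108.099 / 178.700 × 100 = 60.49%.

60.49%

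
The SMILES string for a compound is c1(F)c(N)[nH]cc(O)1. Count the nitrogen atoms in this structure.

Atom tally by fragment:
  pyrrole ring core → C:4 H:5 N:1
  (− 3 ring H displaced by substituents)
  + F → F:1
  + NH2 → N:1 H:2
  + OH → O:1 H:1
Element totals:
  C: 4
  H: 5
  F: 1
  N: 2
  O: 1

2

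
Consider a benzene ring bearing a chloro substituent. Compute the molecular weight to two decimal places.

Atom tally by fragment:
  benzene ring core → C:6 H:6
  (− 1 ring H displaced by substituents)
  + Cl → Cl:1
Element totals:
  C: 6
  H: 5
  Cl: 1
Molecular formula: C6H5Cl.
  M = 6(12.011) + 5(1.008) + 35.45
    = 72.066 + 5.040 + 35.450 = 112.556

112.56 g/mol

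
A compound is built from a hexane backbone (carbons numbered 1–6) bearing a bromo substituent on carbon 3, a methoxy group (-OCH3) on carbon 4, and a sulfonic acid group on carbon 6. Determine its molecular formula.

Atom tally by fragment:
  CH3 → C:1 H:3
  CH2 → C:1 H:2
  CH(Br) → C:1 H:1 Br:1
  CH(OCH3) → C:2 H:4 O:1
  CH2 → C:1 H:2
  CH2SO3H → C:1 H:3 S:1 O:3
Element totals:
  C: 7
  H: 15
  Br: 1
  O: 4
  S: 1

C7H15BrO4S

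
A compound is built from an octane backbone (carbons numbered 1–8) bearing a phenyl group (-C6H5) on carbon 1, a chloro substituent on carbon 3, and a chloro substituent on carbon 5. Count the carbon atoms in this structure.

Atom tally by fragment:
  C6H5CH2 → C:7 H:7
  CH2 → C:1 H:2
  CH(Cl) → C:1 H:1 Cl:1
  CH2 → C:1 H:2
  CH(Cl) → C:1 H:1 Cl:1
  CH2 → C:1 H:2
  CH2 → C:1 H:2
  CH3 → C:1 H:3
Element totals:
  C: 14
  H: 20
  Cl: 2

14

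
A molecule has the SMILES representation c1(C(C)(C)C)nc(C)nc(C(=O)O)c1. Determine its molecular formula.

Atom tally by fragment:
  pyrimidine ring core → C:4 H:4 N:2
  (− 3 ring H displaced by substituents)
  + C(CH3)3 → C:4 H:9
  + CH3 → C:1 H:3
  + COOH → C:1 H:1 O:2
Element totals:
  C: 10
  H: 14
  N: 2
  O: 2

C10H14N2O2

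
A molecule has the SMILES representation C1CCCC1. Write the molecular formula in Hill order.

Atom tally by fragment:
  cyclopentane ring core → C:5 H:10
Element totals:
  C: 5
  H: 10

C5H10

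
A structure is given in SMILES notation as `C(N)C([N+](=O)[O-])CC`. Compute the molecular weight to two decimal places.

118.14 g/mol

Atom tally by fragment:
  H2NCH2 → C:1 H:4 N:1
  CH(NO2) → C:1 H:1 N:1 O:2
  CH2 → C:1 H:2
  CH3 → C:1 H:3
Element totals:
  C: 4
  H: 10
  N: 2
  O: 2
Molecular formula: C4H10N2O2.
  M = 4(12.011) + 10(1.008) + 2(14.007) + 2(15.999)
    = 48.044 + 10.080 + 28.014 + 31.998 = 118.136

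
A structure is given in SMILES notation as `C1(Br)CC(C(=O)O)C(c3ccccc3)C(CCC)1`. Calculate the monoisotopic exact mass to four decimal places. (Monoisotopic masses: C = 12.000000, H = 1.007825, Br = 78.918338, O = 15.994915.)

Atom tally by fragment:
  cyclopentane ring core → C:5 H:10
  (− 4 ring H displaced by substituents)
  + Br → Br:1
  + COOH → C:1 H:1 O:2
  + C6H5 → C:6 H:5
  + CH2CH2CH3 → C:3 H:7
Element totals:
  C: 15
  H: 19
  Br: 1
  O: 2
Molecular formula: C15H19BrO2.
  M = 15(12.0) + 19(1.007825) + 78.918338 + 2(15.994915)
    = 180.000000 + 19.148675 + 78.918338 + 31.989830 = 310.056843

310.0568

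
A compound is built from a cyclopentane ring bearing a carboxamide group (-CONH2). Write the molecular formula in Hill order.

Atom tally by fragment:
  cyclopentane ring core → C:5 H:10
  (− 1 ring H displaced by substituents)
  + CONH2 → C:1 H:2 O:1 N:1
Element totals:
  C: 6
  H: 11
  N: 1
  O: 1

C6H11NO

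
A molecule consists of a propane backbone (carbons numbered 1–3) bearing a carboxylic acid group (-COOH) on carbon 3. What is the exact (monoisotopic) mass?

Atom tally by fragment:
  CH3 → C:1 H:3
  CH2 → C:1 H:2
  CH2COOH → C:2 H:3 O:2
Element totals:
  C: 4
  H: 8
  O: 2
Molecular formula: C4H8O2.
  M = 4(12.0) + 8(1.007825) + 2(15.994915)
    = 48.000000 + 8.062600 + 31.989830 = 88.052430

88.0524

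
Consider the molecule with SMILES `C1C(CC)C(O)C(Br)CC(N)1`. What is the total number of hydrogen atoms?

16

Atom tally by fragment:
  cyclohexane ring core → C:6 H:12
  (− 4 ring H displaced by substituents)
  + C2H5 → C:2 H:5
  + OH → O:1 H:1
  + Br → Br:1
  + NH2 → N:1 H:2
Element totals:
  C: 8
  H: 16
  Br: 1
  N: 1
  O: 1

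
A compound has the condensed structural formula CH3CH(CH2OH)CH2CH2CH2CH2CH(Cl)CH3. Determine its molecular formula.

C9H19ClO

Atom tally by fragment:
  CH3 → C:1 H:3
  CH(CH2OH) → C:2 H:4 O:1
  CH2 → C:1 H:2
  CH2 → C:1 H:2
  CH2 → C:1 H:2
  CH2 → C:1 H:2
  CH(Cl) → C:1 H:1 Cl:1
  CH3 → C:1 H:3
Element totals:
  C: 9
  H: 19
  Cl: 1
  O: 1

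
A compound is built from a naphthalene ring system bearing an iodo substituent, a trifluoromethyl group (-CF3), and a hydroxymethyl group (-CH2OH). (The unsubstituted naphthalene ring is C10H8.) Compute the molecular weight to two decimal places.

Atom tally by fragment:
  naphthalene ring system core → C:10 H:8
  (− 3 ring H displaced by substituents)
  + I → I:1
  + CF3 → C:1 F:3
  + CH2OH → C:1 H:3 O:1
Element totals:
  C: 12
  H: 8
  F: 3
  I: 1
  O: 1
Molecular formula: C12H8F3IO.
  M = 12(12.011) + 8(1.008) + 3(18.998) + 126.904 + 15.999
    = 144.132 + 8.064 + 56.994 + 126.904 + 15.999 = 352.093

352.09 g/mol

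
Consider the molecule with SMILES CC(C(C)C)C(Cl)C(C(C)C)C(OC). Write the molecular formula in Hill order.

C12H25ClO

Atom tally by fragment:
  CH3 → C:1 H:3
  CH(CH(CH3)2) → C:4 H:8
  CH(Cl) → C:1 H:1 Cl:1
  CH(CH(CH3)2) → C:4 H:8
  CH2OCH3 → C:2 H:5 O:1
Element totals:
  C: 12
  H: 25
  Cl: 1
  O: 1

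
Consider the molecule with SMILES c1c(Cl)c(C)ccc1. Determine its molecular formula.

C7H7Cl

Atom tally by fragment:
  benzene ring core → C:6 H:6
  (− 2 ring H displaced by substituents)
  + Cl → Cl:1
  + CH3 → C:1 H:3
Element totals:
  C: 7
  H: 7
  Cl: 1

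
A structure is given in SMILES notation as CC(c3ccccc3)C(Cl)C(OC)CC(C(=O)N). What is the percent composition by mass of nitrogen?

Atom tally by fragment:
  CH3 → C:1 H:3
  CH(C6H5) → C:7 H:6
  CH(Cl) → C:1 H:1 Cl:1
  CH(OCH3) → C:2 H:4 O:1
  CH2 → C:1 H:2
  CH2CONH2 → C:2 H:4 O:1 N:1
Element totals:
  C: 14
  H: 20
  Cl: 1
  N: 1
  O: 2
Molecular formula: C14H20ClNO2.
Molar mass = 269.769 g/mol.
Mass from N: 1 × 14.007 = 14.007 g/mol.
%N = 14.007 / 269.769 × 100 = 5.19%.

5.19%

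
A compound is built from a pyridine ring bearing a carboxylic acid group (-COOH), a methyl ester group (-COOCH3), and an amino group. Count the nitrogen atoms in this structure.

Atom tally by fragment:
  pyridine ring core → C:5 H:5 N:1
  (− 3 ring H displaced by substituents)
  + COOH → C:1 H:1 O:2
  + COOCH3 → C:2 H:3 O:2
  + NH2 → N:1 H:2
Element totals:
  C: 8
  H: 8
  N: 2
  O: 4

2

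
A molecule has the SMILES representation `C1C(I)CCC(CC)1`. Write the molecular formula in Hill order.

Atom tally by fragment:
  cyclopentane ring core → C:5 H:10
  (− 2 ring H displaced by substituents)
  + I → I:1
  + C2H5 → C:2 H:5
Element totals:
  C: 7
  H: 13
  I: 1

C7H13I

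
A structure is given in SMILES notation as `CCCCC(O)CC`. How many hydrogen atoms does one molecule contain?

16

Atom tally by fragment:
  CH3 → C:1 H:3
  CH2 → C:1 H:2
  CH2 → C:1 H:2
  CH2 → C:1 H:2
  CH(OH) → C:1 H:2 O:1
  CH2 → C:1 H:2
  CH3 → C:1 H:3
Element totals:
  C: 7
  H: 16
  O: 1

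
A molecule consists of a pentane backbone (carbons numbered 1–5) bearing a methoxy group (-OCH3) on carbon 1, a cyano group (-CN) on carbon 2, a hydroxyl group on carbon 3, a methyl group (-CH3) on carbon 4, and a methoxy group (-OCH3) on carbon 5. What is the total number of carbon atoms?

Atom tally by fragment:
  CH3OCH2 → C:2 H:5 O:1
  CH(CN) → C:2 H:1 N:1
  CH(OH) → C:1 H:2 O:1
  CH(CH3) → C:2 H:4
  CH2OCH3 → C:2 H:5 O:1
Element totals:
  C: 9
  H: 17
  N: 1
  O: 3

9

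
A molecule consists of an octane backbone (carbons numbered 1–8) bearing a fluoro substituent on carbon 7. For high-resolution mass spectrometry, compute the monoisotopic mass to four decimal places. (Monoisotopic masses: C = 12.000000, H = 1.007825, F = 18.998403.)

Atom tally by fragment:
  CH3 → C:1 H:3
  CH2 → C:1 H:2
  CH2 → C:1 H:2
  CH2 → C:1 H:2
  CH2 → C:1 H:2
  CH2 → C:1 H:2
  CH(F) → C:1 H:1 F:1
  CH3 → C:1 H:3
Element totals:
  C: 8
  H: 17
  F: 1
Molecular formula: C8H17F.
  M = 8(12.0) + 17(1.007825) + 18.998403
    = 96.000000 + 17.133025 + 18.998403 = 132.131428

132.1314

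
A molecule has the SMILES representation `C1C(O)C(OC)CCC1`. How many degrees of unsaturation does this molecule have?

1

Atom tally by fragment:
  cyclohexane ring core → C:6 H:12
  (− 2 ring H displaced by substituents)
  + OH → O:1 H:1
  + OCH3 → C:1 H:3 O:1
Element totals:
  C: 7
  H: 14
  O: 2
Molecular formula: C7H14O2.
DoU = (2C + 2 + N − H − X) / 2 = (2·7 + 2 + 0 − 14 − 0) / 2 = 1.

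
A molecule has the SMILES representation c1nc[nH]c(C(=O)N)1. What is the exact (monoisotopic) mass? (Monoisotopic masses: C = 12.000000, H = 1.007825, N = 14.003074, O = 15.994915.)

111.0433

Atom tally by fragment:
  imidazole ring core → C:3 H:4 N:2
  (− 1 ring H displaced by substituents)
  + CONH2 → C:1 H:2 O:1 N:1
Element totals:
  C: 4
  H: 5
  N: 3
  O: 1
Molecular formula: C4H5N3O.
  M = 4(12.0) + 5(1.007825) + 3(14.003074) + 15.994915
    = 48.000000 + 5.039125 + 42.009222 + 15.994915 = 111.043262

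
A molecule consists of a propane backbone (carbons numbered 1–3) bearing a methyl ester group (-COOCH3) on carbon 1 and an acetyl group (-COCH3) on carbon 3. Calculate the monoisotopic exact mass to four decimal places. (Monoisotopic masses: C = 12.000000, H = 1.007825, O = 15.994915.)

Atom tally by fragment:
  CH3OOCCH2 → C:3 H:5 O:2
  CH2 → C:1 H:2
  CH2COCH3 → C:3 H:5 O:1
Element totals:
  C: 7
  H: 12
  O: 3
Molecular formula: C7H12O3.
  M = 7(12.0) + 12(1.007825) + 3(15.994915)
    = 84.000000 + 12.093900 + 47.984745 = 144.078645

144.0786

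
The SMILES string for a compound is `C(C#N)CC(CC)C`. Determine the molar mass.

Atom tally by fragment:
  NCCH2 → C:2 H:2 N:1
  CH2 → C:1 H:2
  CH(C2H5) → C:3 H:6
  CH3 → C:1 H:3
Element totals:
  C: 7
  H: 13
  N: 1
Molecular formula: C7H13N.
  M = 7(12.011) + 13(1.008) + 14.007
    = 84.077 + 13.104 + 14.007 = 111.188

111.19 g/mol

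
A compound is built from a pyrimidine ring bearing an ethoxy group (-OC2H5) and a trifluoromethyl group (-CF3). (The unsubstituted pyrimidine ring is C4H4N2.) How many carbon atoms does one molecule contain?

7

Atom tally by fragment:
  pyrimidine ring core → C:4 H:4 N:2
  (− 2 ring H displaced by substituents)
  + OC2H5 → C:2 H:5 O:1
  + CF3 → C:1 F:3
Element totals:
  C: 7
  H: 7
  F: 3
  N: 2
  O: 1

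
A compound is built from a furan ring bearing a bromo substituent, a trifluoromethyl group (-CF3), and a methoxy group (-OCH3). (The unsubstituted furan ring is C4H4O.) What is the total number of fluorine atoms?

3

Atom tally by fragment:
  furan ring core → C:4 H:4 O:1
  (− 3 ring H displaced by substituents)
  + Br → Br:1
  + CF3 → C:1 F:3
  + OCH3 → C:1 H:3 O:1
Element totals:
  C: 6
  H: 4
  Br: 1
  F: 3
  O: 2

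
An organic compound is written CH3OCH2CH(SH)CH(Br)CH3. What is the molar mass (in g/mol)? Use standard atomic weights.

Atom tally by fragment:
  CH3OCH2 → C:2 H:5 O:1
  CH(SH) → C:1 H:2 S:1
  CH(Br) → C:1 H:1 Br:1
  CH3 → C:1 H:3
Element totals:
  C: 5
  H: 11
  Br: 1
  O: 1
  S: 1
Molecular formula: C5H11BrOS.
  M = 5(12.011) + 11(1.008) + 79.904 + 15.999 + 32.06
    = 60.055 + 11.088 + 79.904 + 15.999 + 32.060 = 199.106

199.11 g/mol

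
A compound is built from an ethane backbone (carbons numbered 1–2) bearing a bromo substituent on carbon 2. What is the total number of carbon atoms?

2

Atom tally by fragment:
  CH3 → C:1 H:3
  CH2Br → C:1 H:2 Br:1
Element totals:
  C: 2
  H: 5
  Br: 1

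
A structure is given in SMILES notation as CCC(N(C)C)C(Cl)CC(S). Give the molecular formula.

Atom tally by fragment:
  CH3 → C:1 H:3
  CH2 → C:1 H:2
  CH(N(CH3)2) → C:3 H:7 N:1
  CH(Cl) → C:1 H:1 Cl:1
  CH2 → C:1 H:2
  CH2SH → C:1 H:3 S:1
Element totals:
  C: 8
  H: 18
  Cl: 1
  N: 1
  S: 1

C8H18ClNS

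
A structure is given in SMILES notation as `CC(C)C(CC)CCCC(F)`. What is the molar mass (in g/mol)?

Atom tally by fragment:
  CH3 → C:1 H:3
  CH(CH3) → C:2 H:4
  CH(C2H5) → C:3 H:6
  CH2 → C:1 H:2
  CH2 → C:1 H:2
  CH2 → C:1 H:2
  CH2F → C:1 H:2 F:1
Element totals:
  C: 10
  H: 21
  F: 1
Molecular formula: C10H21F.
  M = 10(12.011) + 21(1.008) + 18.998
    = 120.110 + 21.168 + 18.998 = 160.276

160.28 g/mol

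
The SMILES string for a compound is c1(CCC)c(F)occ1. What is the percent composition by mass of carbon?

Atom tally by fragment:
  furan ring core → C:4 H:4 O:1
  (− 2 ring H displaced by substituents)
  + CH2CH2CH3 → C:3 H:7
  + F → F:1
Element totals:
  C: 7
  H: 9
  F: 1
  O: 1
Molecular formula: C7H9FO.
Molar mass = 128.146 g/mol.
Mass from C: 7 × 12.011 = 84.077 g/mol.
%C = 84.077 / 128.146 × 100 = 65.61%.

65.61%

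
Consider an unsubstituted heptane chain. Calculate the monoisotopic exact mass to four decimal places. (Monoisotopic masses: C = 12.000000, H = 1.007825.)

Atom tally by fragment:
  CH3 → C:1 H:3
  CH2 → C:1 H:2
  CH2 → C:1 H:2
  CH2 → C:1 H:2
  CH2 → C:1 H:2
  CH2 → C:1 H:2
  CH3 → C:1 H:3
Element totals:
  C: 7
  H: 16
Molecular formula: C7H16.
  M = 7(12.0) + 16(1.007825)
    = 84.000000 + 16.125200 = 100.125200

100.1252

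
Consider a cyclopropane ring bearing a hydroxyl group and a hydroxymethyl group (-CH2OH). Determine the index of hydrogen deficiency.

Atom tally by fragment:
  cyclopropane ring core → C:3 H:6
  (− 2 ring H displaced by substituents)
  + OH → O:1 H:1
  + CH2OH → C:1 H:3 O:1
Element totals:
  C: 4
  H: 8
  O: 2
Molecular formula: C4H8O2.
DoU = (2C + 2 + N − H − X) / 2 = (2·4 + 2 + 0 − 8 − 0) / 2 = 1.

1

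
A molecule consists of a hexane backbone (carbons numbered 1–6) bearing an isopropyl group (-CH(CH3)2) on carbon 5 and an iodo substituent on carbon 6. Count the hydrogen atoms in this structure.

19

Atom tally by fragment:
  CH3 → C:1 H:3
  CH2 → C:1 H:2
  CH2 → C:1 H:2
  CH2 → C:1 H:2
  CH(CH(CH3)2) → C:4 H:8
  CH2I → C:1 H:2 I:1
Element totals:
  C: 9
  H: 19
  I: 1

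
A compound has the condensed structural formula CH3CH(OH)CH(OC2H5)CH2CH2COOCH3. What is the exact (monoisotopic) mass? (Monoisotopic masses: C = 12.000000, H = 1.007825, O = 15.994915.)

Element totals:
  C: 9
  H: 18
  O: 4
Molecular formula: C9H18O4.
  M = 9(12.0) + 18(1.007825) + 4(15.994915)
    = 108.000000 + 18.140850 + 63.979660 = 190.120510

190.1205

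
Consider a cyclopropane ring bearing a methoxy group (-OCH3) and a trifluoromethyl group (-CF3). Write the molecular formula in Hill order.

C5H7F3O

Atom tally by fragment:
  cyclopropane ring core → C:3 H:6
  (− 2 ring H displaced by substituents)
  + OCH3 → C:1 H:3 O:1
  + CF3 → C:1 F:3
Element totals:
  C: 5
  H: 7
  F: 3
  O: 1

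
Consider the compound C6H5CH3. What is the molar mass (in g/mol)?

92.14 g/mol

Atom tally by fragment:
  benzene ring core → C:6 H:6
  (− 1 ring H displaced by substituents)
  + CH3 → C:1 H:3
Element totals:
  C: 7
  H: 8
Molecular formula: C7H8.
  M = 7(12.011) + 8(1.008)
    = 84.077 + 8.064 = 92.141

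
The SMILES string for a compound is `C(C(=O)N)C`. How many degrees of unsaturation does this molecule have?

Atom tally by fragment:
  H2NOCCH2 → C:2 H:4 O:1 N:1
  CH3 → C:1 H:3
Element totals:
  C: 3
  H: 7
  N: 1
  O: 1
Molecular formula: C3H7NO.
DoU = (2C + 2 + N − H − X) / 2 = (2·3 + 2 + 1 − 7 − 0) / 2 = 1.

1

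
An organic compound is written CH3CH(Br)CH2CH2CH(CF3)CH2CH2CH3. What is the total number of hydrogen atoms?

16

Atom tally by fragment:
  CH3 → C:1 H:3
  CH(Br) → C:1 H:1 Br:1
  CH2 → C:1 H:2
  CH2 → C:1 H:2
  CH(CF3) → C:2 H:1 F:3
  CH2 → C:1 H:2
  CH2 → C:1 H:2
  CH3 → C:1 H:3
Element totals:
  C: 9
  H: 16
  Br: 1
  F: 3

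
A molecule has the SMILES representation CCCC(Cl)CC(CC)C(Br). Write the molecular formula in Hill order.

C9H18BrCl

Atom tally by fragment:
  CH3 → C:1 H:3
  CH2 → C:1 H:2
  CH2 → C:1 H:2
  CH(Cl) → C:1 H:1 Cl:1
  CH2 → C:1 H:2
  CH(C2H5) → C:3 H:6
  CH2Br → C:1 H:2 Br:1
Element totals:
  C: 9
  H: 18
  Br: 1
  Cl: 1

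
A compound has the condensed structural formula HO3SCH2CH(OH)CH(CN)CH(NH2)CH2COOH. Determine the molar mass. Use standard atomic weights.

252.24 g/mol

Atom tally by fragment:
  HO3SCH2 → C:1 H:3 S:1 O:3
  CH(OH) → C:1 H:2 O:1
  CH(CN) → C:2 H:1 N:1
  CH(NH2) → C:1 H:3 N:1
  CH2COOH → C:2 H:3 O:2
Element totals:
  C: 7
  H: 12
  N: 2
  O: 6
  S: 1
Molecular formula: C7H12N2O6S.
  M = 7(12.011) + 12(1.008) + 2(14.007) + 6(15.999) + 32.06
    = 84.077 + 12.096 + 28.014 + 95.994 + 32.060 = 252.241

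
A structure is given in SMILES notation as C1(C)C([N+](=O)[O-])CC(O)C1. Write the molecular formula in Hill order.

Atom tally by fragment:
  cyclopentane ring core → C:5 H:10
  (− 3 ring H displaced by substituents)
  + CH3 → C:1 H:3
  + NO2 → N:1 O:2
  + OH → O:1 H:1
Element totals:
  C: 6
  H: 11
  N: 1
  O: 3

C6H11NO3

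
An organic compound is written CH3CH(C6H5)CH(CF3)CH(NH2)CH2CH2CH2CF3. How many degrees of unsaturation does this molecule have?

Element totals:
  C: 15
  H: 19
  F: 6
  N: 1
Molecular formula: C15H19F6N.
DoU = (2C + 2 + N − H − X) / 2 = (2·15 + 2 + 1 − 19 − 6) / 2 = 4.

4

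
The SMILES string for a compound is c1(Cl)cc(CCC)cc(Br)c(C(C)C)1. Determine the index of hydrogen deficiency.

4

Atom tally by fragment:
  benzene ring core → C:6 H:6
  (− 4 ring H displaced by substituents)
  + Cl → Cl:1
  + CH2CH2CH3 → C:3 H:7
  + Br → Br:1
  + CH(CH3)2 → C:3 H:7
Element totals:
  C: 12
  H: 16
  Br: 1
  Cl: 1
Molecular formula: C12H16BrCl.
DoU = (2C + 2 + N − H − X) / 2 = (2·12 + 2 + 0 − 16 − 2) / 2 = 4.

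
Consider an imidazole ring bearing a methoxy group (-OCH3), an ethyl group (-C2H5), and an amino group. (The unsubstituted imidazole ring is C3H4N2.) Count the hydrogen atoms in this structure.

11

Atom tally by fragment:
  imidazole ring core → C:3 H:4 N:2
  (− 3 ring H displaced by substituents)
  + OCH3 → C:1 H:3 O:1
  + C2H5 → C:2 H:5
  + NH2 → N:1 H:2
Element totals:
  C: 6
  H: 11
  N: 3
  O: 1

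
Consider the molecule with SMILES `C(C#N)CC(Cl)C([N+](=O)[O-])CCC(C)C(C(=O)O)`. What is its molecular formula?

C11H17ClN2O4

Atom tally by fragment:
  NCCH2 → C:2 H:2 N:1
  CH2 → C:1 H:2
  CH(Cl) → C:1 H:1 Cl:1
  CH(NO2) → C:1 H:1 N:1 O:2
  CH2 → C:1 H:2
  CH2 → C:1 H:2
  CH(CH3) → C:2 H:4
  CH2COOH → C:2 H:3 O:2
Element totals:
  C: 11
  H: 17
  Cl: 1
  N: 2
  O: 4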